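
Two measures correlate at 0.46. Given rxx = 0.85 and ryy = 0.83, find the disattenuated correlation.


r_corrected = rxy / sqrt(rxx * ryy)
= 0.46 / sqrt(0.85 * 0.83)
= 0.46 / sqrt(0.7055)
= 0.46 / 0.83994
r_corrected = 0.5477

0.5477


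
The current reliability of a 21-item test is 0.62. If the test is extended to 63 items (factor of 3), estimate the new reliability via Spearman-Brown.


r_new = (n * rxx) / (1 + (n-1) * rxx)
r_new = (3 * 0.62) / (1 + 2 * 0.62)
r_new = 1.86 / 2.24
r_new = 0.8304

0.8304


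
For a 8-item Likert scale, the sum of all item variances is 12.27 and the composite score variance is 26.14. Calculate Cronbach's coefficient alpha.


alpha = (k/(k-1)) * (1 - sum(si^2)/s_total^2)
= (8/7) * (1 - 12.27/26.14)
alpha = 0.6064

0.6064


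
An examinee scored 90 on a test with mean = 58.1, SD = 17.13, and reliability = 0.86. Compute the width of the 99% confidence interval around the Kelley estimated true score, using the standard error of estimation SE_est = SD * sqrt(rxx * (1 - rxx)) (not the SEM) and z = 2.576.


True score estimate = 0.86*90 + 0.14*58.1 = 85.534
SE_est = SD * sqrt(rxx * (1 - rxx)) = 17.13 * sqrt(0.86 * 0.14) = 17.13 * sqrt(0.1204) = 5.943888
CI = T_est +/- z * SE_est, so width = 2 * z * SE_est = 2 * 2.576 * 5.943888
Width = 30.6229

30.6229


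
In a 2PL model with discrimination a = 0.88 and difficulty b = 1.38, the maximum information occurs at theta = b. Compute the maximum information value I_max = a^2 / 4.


For 2PL, max info at theta = b = 1.38
I_max = a^2 / 4 = 0.88^2 / 4
= 0.7744 / 4
I_max = 0.1936

0.1936


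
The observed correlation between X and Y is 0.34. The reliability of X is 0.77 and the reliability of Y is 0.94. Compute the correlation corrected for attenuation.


r_corrected = rxy / sqrt(rxx * ryy)
= 0.34 / sqrt(0.77 * 0.94)
= 0.34 / sqrt(0.7238)
= 0.34 / 0.850764
r_corrected = 0.3996

0.3996


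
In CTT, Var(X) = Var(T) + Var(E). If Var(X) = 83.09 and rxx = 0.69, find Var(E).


var_true = rxx * var_obs = 0.69 * 83.09 = 57.3321
var_error = var_obs - var_true
var_error = 83.09 - 57.3321
var_error = 25.7579

25.7579


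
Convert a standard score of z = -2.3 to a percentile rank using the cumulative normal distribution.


CDF(z) = 0.5 * (1 + erf(z/sqrt(2)))
erf(-1.6263) = -0.9786
CDF = 0.0107
Percentile rank = 0.0107 * 100 = 1.07

1.07


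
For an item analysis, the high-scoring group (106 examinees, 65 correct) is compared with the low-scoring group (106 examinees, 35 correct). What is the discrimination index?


p_upper = 65/106 = 0.6132
p_lower = 35/106 = 0.3302
D = 0.6132 - 0.3302 = 0.283

0.283


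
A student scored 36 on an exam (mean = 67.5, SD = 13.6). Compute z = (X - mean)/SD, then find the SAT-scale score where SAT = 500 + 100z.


z = (X - mean) / SD = (36 - 67.5) / 13.6
z = -31.5 / 13.6
z = -2.3162
SAT-scale = SAT = 500 + 100z
Carry z at full precision (z = -31.5 / 13.6) into the conversion:
SAT-scale = 500 + 100 * (-31.5 / 13.6) = 500 + -3150 / 13.6
SAT-scale = 500 + -231.6176
SAT-scale = 268.3824

268.3824


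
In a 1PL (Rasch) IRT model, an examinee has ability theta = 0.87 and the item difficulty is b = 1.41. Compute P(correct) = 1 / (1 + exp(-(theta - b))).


theta - b = 0.87 - 1.41 = -0.54
exp(-(theta - b)) = exp(0.54) = 1.716
P = 1 / (1 + 1.716)
P = 0.3682

0.3682


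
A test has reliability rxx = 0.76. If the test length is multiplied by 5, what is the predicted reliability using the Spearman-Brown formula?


r_new = (n * rxx) / (1 + (n-1) * rxx)
r_new = (5 * 0.76) / (1 + 4 * 0.76)
r_new = 3.8 / 4.04
r_new = 0.9406

0.9406


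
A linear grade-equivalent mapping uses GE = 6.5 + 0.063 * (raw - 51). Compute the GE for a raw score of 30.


raw - median = 30 - 51 = -21
slope * diff = 0.063 * -21 = -1.323
GE = 6.5 + -1.323
GE = 5.177

5.177


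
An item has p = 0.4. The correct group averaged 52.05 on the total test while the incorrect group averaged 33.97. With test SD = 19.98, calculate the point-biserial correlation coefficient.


q = 1 - p = 0.6
rpb = ((M1 - M0) / SD) * sqrt(p * q)
rpb = ((52.05 - 33.97) / 19.98) * sqrt(0.4 * 0.6)
rpb = 0.4433

0.4433


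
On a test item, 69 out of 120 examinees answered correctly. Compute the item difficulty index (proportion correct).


Item difficulty p = number correct / total examinees
p = 69 / 120
p = 0.575

0.575


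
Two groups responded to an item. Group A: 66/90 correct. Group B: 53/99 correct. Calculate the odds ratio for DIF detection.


Odds_A = 66/24 = 2.75
Odds_B = 53/46 = 1.1522
OR = Odds_A / Odds_B = 2.75 / 1.1522
Exactly, OR = (66 * 46) / (24 * 53) = 3036 / 1272
OR = 2.3868

2.3868


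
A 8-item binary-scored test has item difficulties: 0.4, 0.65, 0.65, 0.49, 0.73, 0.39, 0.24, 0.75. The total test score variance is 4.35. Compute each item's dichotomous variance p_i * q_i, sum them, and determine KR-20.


For each item, compute p_i * q_i:
  Item 1: 0.4 * 0.6 = 0.24
  Item 2: 0.65 * 0.35 = 0.2275
  Item 3: 0.65 * 0.35 = 0.2275
  Item 4: 0.49 * 0.51 = 0.2499
  Item 5: 0.73 * 0.27 = 0.1971
  Item 6: 0.39 * 0.61 = 0.2379
  Item 7: 0.24 * 0.76 = 0.1824
  Item 8: 0.75 * 0.25 = 0.1875
Sum(p_i * q_i) = 0.24 + 0.2275 + 0.2275 + 0.2499 + 0.1971 + 0.2379 + 0.1824 + 0.1875 = 1.7498
KR-20 = (k/(k-1)) * (1 - Sum(p_i*q_i) / Var_total)
= (8/7) * (1 - 1.7498/4.35)
= 1.1429 * 0.5977
KR-20 = 0.6831

0.6831


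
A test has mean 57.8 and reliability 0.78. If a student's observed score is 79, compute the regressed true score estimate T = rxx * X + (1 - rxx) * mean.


T_est = rxx * X + (1 - rxx) * mean
T_est = 0.78 * 79 + 0.22 * 57.8
T_est = 61.62 + 12.716
T_est = 74.336

74.336


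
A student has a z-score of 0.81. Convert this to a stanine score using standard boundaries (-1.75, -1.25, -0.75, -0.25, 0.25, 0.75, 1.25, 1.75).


Stanine boundaries: [-1.75, -1.25, -0.75, -0.25, 0.25, 0.75, 1.25, 1.75]
z = 0.81
Check each boundary:
  z >= -1.75 -> could be stanine 2
  z >= -1.25 -> could be stanine 3
  z >= -0.75 -> could be stanine 4
  z >= -0.25 -> could be stanine 5
  z >= 0.25 -> could be stanine 6
  z >= 0.75 -> could be stanine 7
  z < 1.25
  z < 1.75
Highest qualifying boundary gives stanine = 7

7


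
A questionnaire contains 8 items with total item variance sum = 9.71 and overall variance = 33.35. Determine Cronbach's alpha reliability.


alpha = (k/(k-1)) * (1 - sum(si^2)/s_total^2)
= (8/7) * (1 - 9.71/33.35)
alpha = 0.8101

0.8101


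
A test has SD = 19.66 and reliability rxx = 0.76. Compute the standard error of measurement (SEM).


SEM = SD * sqrt(1 - rxx)
SEM = 19.66 * sqrt(1 - 0.76)
SEM = 19.66 * sqrt(0.24) = 19.66 * 0.489898
SEM = 9.6314

9.6314


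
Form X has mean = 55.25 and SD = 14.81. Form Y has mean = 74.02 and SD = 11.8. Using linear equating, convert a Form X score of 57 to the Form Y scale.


slope = SD_Y / SD_X = 11.8 / 14.81 ~ 0.7968
intercept = mean_Y - slope * mean_X = 74.02 - (11.8 / 14.81) * 55.25 ~ 29.9991
Y = slope * X + intercept. To avoid rounding drift from the rounded slope/intercept, evaluate the equivalent form Y = mean_Y + SD_Y * (X - mean_X) / SD_X at full precision:
Y = 74.02 + 11.8 * (57 - 55.25) / 14.81
Y = 74.02 + 11.8 * 1.75 / 14.81
Y = 74.02 + 20.65 / 14.81
Y = 74.02 + 1.3943
Y = 75.4143

75.4143


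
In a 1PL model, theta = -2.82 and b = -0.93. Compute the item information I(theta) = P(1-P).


P = 1/(1+exp(-(-2.82--0.93))) = 0.1312
I = P*(1-P) = 0.1312 * 0.8688
I = 0.114

0.114


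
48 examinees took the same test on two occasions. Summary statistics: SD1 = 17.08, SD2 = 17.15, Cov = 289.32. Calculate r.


r = cov(X,Y) / (SD_X * SD_Y)
r = 289.32 / (17.08 * 17.15)
r = 289.32 / 292.922
r = 0.9877

0.9877


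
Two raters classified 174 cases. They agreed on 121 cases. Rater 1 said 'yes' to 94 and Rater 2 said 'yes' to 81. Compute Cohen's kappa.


P_o = 121/174 = 0.695402
P_e = (94*81 + 80*93) / 30276 = 0.497226
kappa = (P_o - P_e) / (1 - P_e)
kappa = (0.695402 - 0.497226) / (1 - 0.497226)
kappa = 0.3942

0.3942


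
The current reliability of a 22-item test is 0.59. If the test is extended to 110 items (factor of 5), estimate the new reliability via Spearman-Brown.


r_new = (n * rxx) / (1 + (n-1) * rxx)
r_new = (5 * 0.59) / (1 + 4 * 0.59)
r_new = 2.95 / 3.36
r_new = 0.878

0.878


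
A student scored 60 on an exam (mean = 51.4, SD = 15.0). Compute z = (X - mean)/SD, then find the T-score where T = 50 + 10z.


z = (X - mean) / SD = (60 - 51.4) / 15.0
z = 8.6 / 15.0
z = 0.5733
T-score = T = 50 + 10z
Carry z at full precision (z = 8.6 / 15.0) into the conversion:
T-score = 50 + 10 * (8.6 / 15.0) = 50 + 86 / 15.0
T-score = 50 + 5.7333
T-score = 55.7333

55.7333


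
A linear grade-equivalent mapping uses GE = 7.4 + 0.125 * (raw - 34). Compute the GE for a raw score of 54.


raw - median = 54 - 34 = 20
slope * diff = 0.125 * 20 = 2.5
GE = 7.4 + 2.5
GE = 9.9

9.9


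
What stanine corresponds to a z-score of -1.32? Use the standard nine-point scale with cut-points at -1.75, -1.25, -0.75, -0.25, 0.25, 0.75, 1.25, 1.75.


Stanine boundaries: [-1.75, -1.25, -0.75, -0.25, 0.25, 0.75, 1.25, 1.75]
z = -1.32
Check each boundary:
  z >= -1.75 -> could be stanine 2
  z < -1.25
  z < -0.75
  z < -0.25
  z < 0.25
  z < 0.75
  z < 1.25
  z < 1.75
Highest qualifying boundary gives stanine = 2

2


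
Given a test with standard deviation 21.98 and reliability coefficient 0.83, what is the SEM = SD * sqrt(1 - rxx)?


SEM = SD * sqrt(1 - rxx)
SEM = 21.98 * sqrt(1 - 0.83)
SEM = 21.98 * sqrt(0.17) = 21.98 * 0.412311
SEM = 9.0626

9.0626


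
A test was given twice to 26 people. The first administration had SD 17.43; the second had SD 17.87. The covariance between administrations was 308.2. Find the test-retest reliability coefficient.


r = cov(X,Y) / (SD_X * SD_Y)
r = 308.2 / (17.43 * 17.87)
r = 308.2 / 311.4741
r = 0.9895

0.9895


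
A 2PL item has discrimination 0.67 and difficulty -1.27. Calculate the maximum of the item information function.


For 2PL, max info at theta = b = -1.27
I_max = a^2 / 4 = 0.67^2 / 4
= 0.4489 / 4
I_max = 0.1122

0.1122


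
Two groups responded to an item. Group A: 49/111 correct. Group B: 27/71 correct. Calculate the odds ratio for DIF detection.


Odds_A = 49/62 = 0.7903
Odds_B = 27/44 = 0.6136
OR = Odds_A / Odds_B = 0.7903 / 0.6136
Exactly, OR = (49 * 44) / (62 * 27) = 2156 / 1674
OR = 1.2879

1.2879


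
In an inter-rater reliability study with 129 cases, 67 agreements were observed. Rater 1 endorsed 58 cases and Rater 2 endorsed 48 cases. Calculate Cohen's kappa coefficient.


P_o = 67/129 = 0.51938
P_e = (58*48 + 71*81) / 16641 = 0.51289
kappa = (P_o - P_e) / (1 - P_e)
kappa = (0.51938 - 0.51289) / (1 - 0.51289)
kappa = 0.0133

0.0133


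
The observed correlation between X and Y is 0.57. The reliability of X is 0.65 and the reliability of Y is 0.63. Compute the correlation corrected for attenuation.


r_corrected = rxy / sqrt(rxx * ryy)
= 0.57 / sqrt(0.65 * 0.63)
= 0.57 / sqrt(0.4095)
= 0.57 / 0.639922
r_corrected = 0.8907

0.8907


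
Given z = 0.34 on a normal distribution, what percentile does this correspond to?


CDF(z) = 0.5 * (1 + erf(z/sqrt(2)))
erf(0.2404) = 0.2661
CDF = 0.6331
Percentile rank = 0.6331 * 100 = 63.31

63.31


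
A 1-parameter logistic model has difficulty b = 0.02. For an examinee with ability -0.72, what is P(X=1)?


theta - b = -0.72 - 0.02 = -0.74
exp(-(theta - b)) = exp(0.74) = 2.0959
P = 1 / (1 + 2.0959)
P = 0.323

0.323


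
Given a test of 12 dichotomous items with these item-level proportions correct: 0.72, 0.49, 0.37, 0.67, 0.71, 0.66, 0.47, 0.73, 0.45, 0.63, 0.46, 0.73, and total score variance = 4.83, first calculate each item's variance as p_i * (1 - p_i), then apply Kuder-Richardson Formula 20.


For each item, compute p_i * q_i:
  Item 1: 0.72 * 0.28 = 0.2016
  Item 2: 0.49 * 0.51 = 0.2499
  Item 3: 0.37 * 0.63 = 0.2331
  Item 4: 0.67 * 0.33 = 0.2211
  Item 5: 0.71 * 0.29 = 0.2059
  Item 6: 0.66 * 0.34 = 0.2244
  Item 7: 0.47 * 0.53 = 0.2491
  Item 8: 0.73 * 0.27 = 0.1971
  Item 9: 0.45 * 0.55 = 0.2475
  Item 10: 0.63 * 0.37 = 0.2331
  Item 11: 0.46 * 0.54 = 0.2484
  Item 12: 0.73 * 0.27 = 0.1971
Sum(p_i * q_i) = 0.2016 + 0.2499 + 0.2331 + 0.2211 + 0.2059 + 0.2244 + 0.2491 + 0.1971 + 0.2475 + 0.2331 + 0.2484 + 0.1971 = 2.7083
KR-20 = (k/(k-1)) * (1 - Sum(p_i*q_i) / Var_total)
= (12/11) * (1 - 2.7083/4.83)
= 1.0909 * 0.4393
KR-20 = 0.4792

0.4792


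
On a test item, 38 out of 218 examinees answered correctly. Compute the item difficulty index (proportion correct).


Item difficulty p = number correct / total examinees
p = 38 / 218
p = 0.1743

0.1743


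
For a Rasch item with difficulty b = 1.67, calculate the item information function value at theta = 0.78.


P = 1/(1+exp(-(0.78-1.67))) = 0.2911
I = P*(1-P) = 0.2911 * 0.7089
I = 0.2064

0.2064


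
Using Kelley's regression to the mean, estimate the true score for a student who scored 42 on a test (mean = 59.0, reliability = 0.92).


T_est = rxx * X + (1 - rxx) * mean
T_est = 0.92 * 42 + 0.08 * 59.0
T_est = 38.64 + 4.72
T_est = 43.36

43.36


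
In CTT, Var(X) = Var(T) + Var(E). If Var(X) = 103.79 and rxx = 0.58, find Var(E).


var_true = rxx * var_obs = 0.58 * 103.79 = 60.1982
var_error = var_obs - var_true
var_error = 103.79 - 60.1982
var_error = 43.5918

43.5918


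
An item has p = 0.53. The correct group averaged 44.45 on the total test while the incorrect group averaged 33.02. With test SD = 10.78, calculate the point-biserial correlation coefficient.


q = 1 - p = 0.47
rpb = ((M1 - M0) / SD) * sqrt(p * q)
rpb = ((44.45 - 33.02) / 10.78) * sqrt(0.53 * 0.47)
rpb = 0.5292

0.5292


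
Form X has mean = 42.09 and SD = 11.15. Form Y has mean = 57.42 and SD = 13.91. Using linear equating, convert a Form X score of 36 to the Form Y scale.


slope = SD_Y / SD_X = 13.91 / 11.15 ~ 1.2475
intercept = mean_Y - slope * mean_X = 57.42 - (13.91 / 11.15) * 42.09 ~ 4.9113
Y = slope * X + intercept. To avoid rounding drift from the rounded slope/intercept, evaluate the equivalent form Y = mean_Y + SD_Y * (X - mean_X) / SD_X at full precision:
Y = 57.42 + 13.91 * (36 - 42.09) / 11.15
Y = 57.42 - 13.91 * 6.09 / 11.15
Y = 57.42 - 84.7119 / 11.15
Y = 57.42 - 7.5975
Y = 49.8225

49.8225


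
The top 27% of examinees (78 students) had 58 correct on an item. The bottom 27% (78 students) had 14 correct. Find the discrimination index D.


p_upper = 58/78 = 0.7436
p_lower = 14/78 = 0.1795
D = 0.7436 - 0.1795 = 0.5641

0.5641


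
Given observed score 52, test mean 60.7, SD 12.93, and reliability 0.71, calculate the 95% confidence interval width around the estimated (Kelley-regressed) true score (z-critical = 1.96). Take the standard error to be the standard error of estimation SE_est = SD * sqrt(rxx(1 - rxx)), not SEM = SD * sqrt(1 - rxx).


True score estimate = 0.71*52 + 0.29*60.7 = 54.523
SE_est = SD * sqrt(rxx * (1 - rxx)) = 12.93 * sqrt(0.71 * 0.29) = 12.93 * sqrt(0.2059) = 5.867143
CI = T_est +/- z * SE_est, so width = 2 * z * SE_est = 2 * 1.96 * 5.867143
Width = 22.9992

22.9992


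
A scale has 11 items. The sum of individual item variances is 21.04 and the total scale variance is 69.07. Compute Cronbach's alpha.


alpha = (k/(k-1)) * (1 - sum(si^2)/s_total^2)
= (11/10) * (1 - 21.04/69.07)
alpha = 0.7649

0.7649


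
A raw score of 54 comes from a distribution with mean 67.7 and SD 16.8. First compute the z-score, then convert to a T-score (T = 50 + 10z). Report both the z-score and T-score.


z = (X - mean) / SD = (54 - 67.7) / 16.8
z = -13.7 / 16.8
z = -0.8155
T-score = T = 50 + 10z
Carry z at full precision (z = -13.7 / 16.8) into the conversion:
T-score = 50 + 10 * (-13.7 / 16.8) = 50 + -137 / 16.8
T-score = 50 + -8.1548
T-score = 41.8452

41.8452


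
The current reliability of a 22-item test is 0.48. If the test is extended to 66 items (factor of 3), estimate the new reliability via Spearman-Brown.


r_new = (n * rxx) / (1 + (n-1) * rxx)
r_new = (3 * 0.48) / (1 + 2 * 0.48)
r_new = 1.44 / 1.96
r_new = 0.7347

0.7347


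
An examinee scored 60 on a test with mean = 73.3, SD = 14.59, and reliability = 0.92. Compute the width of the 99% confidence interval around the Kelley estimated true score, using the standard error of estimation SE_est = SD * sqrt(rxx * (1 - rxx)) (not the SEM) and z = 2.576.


True score estimate = 0.92*60 + 0.08*73.3 = 61.064
SE_est = SD * sqrt(rxx * (1 - rxx)) = 14.59 * sqrt(0.92 * 0.08) = 14.59 * sqrt(0.0736) = 3.958168
CI = T_est +/- z * SE_est, so width = 2 * z * SE_est = 2 * 2.576 * 3.958168
Width = 20.3925

20.3925


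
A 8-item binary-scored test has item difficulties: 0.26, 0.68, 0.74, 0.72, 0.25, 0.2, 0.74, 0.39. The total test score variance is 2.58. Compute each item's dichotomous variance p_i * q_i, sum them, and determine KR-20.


For each item, compute p_i * q_i:
  Item 1: 0.26 * 0.74 = 0.1924
  Item 2: 0.68 * 0.32 = 0.2176
  Item 3: 0.74 * 0.26 = 0.1924
  Item 4: 0.72 * 0.28 = 0.2016
  Item 5: 0.25 * 0.75 = 0.1875
  Item 6: 0.2 * 0.8 = 0.16
  Item 7: 0.74 * 0.26 = 0.1924
  Item 8: 0.39 * 0.61 = 0.2379
Sum(p_i * q_i) = 0.1924 + 0.2176 + 0.1924 + 0.2016 + 0.1875 + 0.16 + 0.1924 + 0.2379 = 1.5818
KR-20 = (k/(k-1)) * (1 - Sum(p_i*q_i) / Var_total)
= (8/7) * (1 - 1.5818/2.58)
= 1.1429 * 0.3869
KR-20 = 0.4422

0.4422


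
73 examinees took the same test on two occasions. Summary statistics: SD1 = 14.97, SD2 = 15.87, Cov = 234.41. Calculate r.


r = cov(X,Y) / (SD_X * SD_Y)
r = 234.41 / (14.97 * 15.87)
r = 234.41 / 237.5739
r = 0.9867

0.9867


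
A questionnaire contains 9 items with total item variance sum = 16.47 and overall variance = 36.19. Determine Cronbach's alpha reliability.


alpha = (k/(k-1)) * (1 - sum(si^2)/s_total^2)
= (9/8) * (1 - 16.47/36.19)
alpha = 0.613

0.613


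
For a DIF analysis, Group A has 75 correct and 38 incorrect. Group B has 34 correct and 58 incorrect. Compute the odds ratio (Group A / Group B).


Odds_A = 75/38 = 1.9737
Odds_B = 34/58 = 0.5862
OR = Odds_A / Odds_B = 1.9737 / 0.5862
Exactly, OR = (75 * 58) / (38 * 34) = 4350 / 1292
OR = 3.3669

3.3669


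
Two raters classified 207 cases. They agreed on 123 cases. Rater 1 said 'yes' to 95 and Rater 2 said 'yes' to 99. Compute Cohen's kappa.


P_o = 123/207 = 0.594203
P_e = (95*99 + 112*108) / 42849 = 0.501785
kappa = (P_o - P_e) / (1 - P_e)
kappa = (0.594203 - 0.501785) / (1 - 0.501785)
kappa = 0.1855

0.1855


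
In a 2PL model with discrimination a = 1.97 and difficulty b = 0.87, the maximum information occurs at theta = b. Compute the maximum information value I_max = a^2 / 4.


For 2PL, max info at theta = b = 0.87
I_max = a^2 / 4 = 1.97^2 / 4
= 3.8809 / 4
I_max = 0.9702

0.9702


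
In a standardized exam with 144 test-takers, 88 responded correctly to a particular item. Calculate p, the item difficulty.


Item difficulty p = number correct / total examinees
p = 88 / 144
p = 0.6111

0.6111


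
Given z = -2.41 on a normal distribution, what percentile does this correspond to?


CDF(z) = 0.5 * (1 + erf(z/sqrt(2)))
erf(-1.7041) = -0.984
CDF = 0.008
Percentile rank = 0.008 * 100 = 0.8

0.8


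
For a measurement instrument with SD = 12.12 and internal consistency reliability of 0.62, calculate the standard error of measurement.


SEM = SD * sqrt(1 - rxx)
SEM = 12.12 * sqrt(1 - 0.62)
SEM = 12.12 * sqrt(0.38) = 12.12 * 0.616441
SEM = 7.4713

7.4713


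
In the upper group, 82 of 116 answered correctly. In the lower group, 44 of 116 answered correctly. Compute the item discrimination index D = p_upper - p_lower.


p_upper = 82/116 = 0.7069
p_lower = 44/116 = 0.3793
D = 0.7069 - 0.3793 = 0.3276

0.3276


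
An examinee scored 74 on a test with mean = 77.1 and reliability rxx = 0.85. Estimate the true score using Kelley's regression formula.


T_est = rxx * X + (1 - rxx) * mean
T_est = 0.85 * 74 + 0.15 * 77.1
T_est = 62.9 + 11.565
T_est = 74.465

74.465


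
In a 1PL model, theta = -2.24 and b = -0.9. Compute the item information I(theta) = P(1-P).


P = 1/(1+exp(-(-2.24--0.9))) = 0.2075
I = P*(1-P) = 0.2075 * 0.7925
I = 0.1644

0.1644


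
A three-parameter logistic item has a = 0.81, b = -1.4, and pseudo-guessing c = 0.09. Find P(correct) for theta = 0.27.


logit = 0.81*(0.27 - -1.4) = 1.3527
P* = 1/(1 + exp(-1.3527)) = 0.7946
P = 0.09 + (1 - 0.09) * 0.7946
P = 0.8131

0.8131


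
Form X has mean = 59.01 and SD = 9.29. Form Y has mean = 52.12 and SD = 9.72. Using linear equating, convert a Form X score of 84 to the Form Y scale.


slope = SD_Y / SD_X = 9.72 / 9.29 ~ 1.0463
intercept = mean_Y - slope * mean_X = 52.12 - (9.72 / 9.29) * 59.01 ~ -9.6214
Y = slope * X + intercept. To avoid rounding drift from the rounded slope/intercept, evaluate the equivalent form Y = mean_Y + SD_Y * (X - mean_X) / SD_X at full precision:
Y = 52.12 + 9.72 * (84 - 59.01) / 9.29
Y = 52.12 + 9.72 * 24.99 / 9.29
Y = 52.12 + 242.9028 / 9.29
Y = 52.12 + 26.1467
Y = 78.2667

78.2667


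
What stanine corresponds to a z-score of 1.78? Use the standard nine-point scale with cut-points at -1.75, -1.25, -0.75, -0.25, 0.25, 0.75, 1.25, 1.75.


Stanine boundaries: [-1.75, -1.25, -0.75, -0.25, 0.25, 0.75, 1.25, 1.75]
z = 1.78
Check each boundary:
  z >= -1.75 -> could be stanine 2
  z >= -1.25 -> could be stanine 3
  z >= -0.75 -> could be stanine 4
  z >= -0.25 -> could be stanine 5
  z >= 0.25 -> could be stanine 6
  z >= 0.75 -> could be stanine 7
  z >= 1.25 -> could be stanine 8
  z >= 1.75 -> could be stanine 9
Highest qualifying boundary gives stanine = 9

9


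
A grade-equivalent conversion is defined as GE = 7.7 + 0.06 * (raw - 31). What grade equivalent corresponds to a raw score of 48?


raw - median = 48 - 31 = 17
slope * diff = 0.06 * 17 = 1.02
GE = 7.7 + 1.02
GE = 8.72

8.72


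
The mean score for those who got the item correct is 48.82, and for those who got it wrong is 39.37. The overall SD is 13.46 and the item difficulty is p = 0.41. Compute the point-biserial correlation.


q = 1 - p = 0.59
rpb = ((M1 - M0) / SD) * sqrt(p * q)
rpb = ((48.82 - 39.37) / 13.46) * sqrt(0.41 * 0.59)
rpb = 0.3453

0.3453


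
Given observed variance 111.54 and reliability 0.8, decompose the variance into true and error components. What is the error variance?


var_true = rxx * var_obs = 0.8 * 111.54 = 89.232
var_error = var_obs - var_true
var_error = 111.54 - 89.232
var_error = 22.308

22.308


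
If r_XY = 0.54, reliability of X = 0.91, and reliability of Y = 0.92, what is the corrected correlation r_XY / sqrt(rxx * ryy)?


r_corrected = rxy / sqrt(rxx * ryy)
= 0.54 / sqrt(0.91 * 0.92)
= 0.54 / sqrt(0.8372)
= 0.54 / 0.914986
r_corrected = 0.5902

0.5902


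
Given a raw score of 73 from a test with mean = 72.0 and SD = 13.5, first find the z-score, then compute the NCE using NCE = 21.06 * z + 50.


z = (X - mean) / SD = (73 - 72.0) / 13.5
z = 1.0 / 13.5
z = 0.0741
NCE = NCE = 21.06z + 50
Carry z at full precision (z = 1.0 / 13.5) into the conversion:
NCE = 21.06 * (1.0 / 13.5) + 50 = 21.06 / 13.5 + 50
NCE = 1.56 + 50
NCE = 51.56

51.56


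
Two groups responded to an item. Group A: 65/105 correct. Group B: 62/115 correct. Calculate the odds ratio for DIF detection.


Odds_A = 65/40 = 1.625
Odds_B = 62/53 = 1.1698
OR = Odds_A / Odds_B = 1.625 / 1.1698
Exactly, OR = (65 * 53) / (40 * 62) = 3445 / 2480
OR = 1.3891

1.3891


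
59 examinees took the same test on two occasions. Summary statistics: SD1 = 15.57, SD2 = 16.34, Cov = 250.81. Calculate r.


r = cov(X,Y) / (SD_X * SD_Y)
r = 250.81 / (15.57 * 16.34)
r = 250.81 / 254.4138
r = 0.9858

0.9858


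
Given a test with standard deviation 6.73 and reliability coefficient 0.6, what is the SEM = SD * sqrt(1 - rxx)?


SEM = SD * sqrt(1 - rxx)
SEM = 6.73 * sqrt(1 - 0.6)
SEM = 6.73 * sqrt(0.4) = 6.73 * 0.632456
SEM = 4.2564

4.2564


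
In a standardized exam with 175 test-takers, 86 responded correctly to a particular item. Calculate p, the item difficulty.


Item difficulty p = number correct / total examinees
p = 86 / 175
p = 0.4914

0.4914


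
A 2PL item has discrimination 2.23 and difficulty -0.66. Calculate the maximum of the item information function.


For 2PL, max info at theta = b = -0.66
I_max = a^2 / 4 = 2.23^2 / 4
= 4.9729 / 4
I_max = 1.2432

1.2432


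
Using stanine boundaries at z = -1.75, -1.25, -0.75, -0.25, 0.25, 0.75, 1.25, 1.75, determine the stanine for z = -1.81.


Stanine boundaries: [-1.75, -1.25, -0.75, -0.25, 0.25, 0.75, 1.25, 1.75]
z = -1.81
Check each boundary:
  z < -1.75
  z < -1.25
  z < -0.75
  z < -0.25
  z < 0.25
  z < 0.75
  z < 1.25
  z < 1.75
Highest qualifying boundary gives stanine = 1

1


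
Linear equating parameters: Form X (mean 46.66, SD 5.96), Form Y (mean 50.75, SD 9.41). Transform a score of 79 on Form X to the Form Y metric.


slope = SD_Y / SD_X = 9.41 / 5.96 ~ 1.5789
intercept = mean_Y - slope * mean_X = 50.75 - (9.41 / 5.96) * 46.66 ~ -22.9196
Y = slope * X + intercept. To avoid rounding drift from the rounded slope/intercept, evaluate the equivalent form Y = mean_Y + SD_Y * (X - mean_X) / SD_X at full precision:
Y = 50.75 + 9.41 * (79 - 46.66) / 5.96
Y = 50.75 + 9.41 * 32.34 / 5.96
Y = 50.75 + 304.3194 / 5.96
Y = 50.75 + 51.0603
Y = 101.8103

101.8103


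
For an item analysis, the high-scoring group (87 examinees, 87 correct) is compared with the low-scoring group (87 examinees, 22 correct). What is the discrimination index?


p_upper = 87/87 = 1.0
p_lower = 22/87 = 0.2529
D = 1.0 - 0.2529 = 0.7471

0.7471


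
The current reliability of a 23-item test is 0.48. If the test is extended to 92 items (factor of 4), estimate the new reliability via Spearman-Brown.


r_new = (n * rxx) / (1 + (n-1) * rxx)
r_new = (4 * 0.48) / (1 + 3 * 0.48)
r_new = 1.92 / 2.44
r_new = 0.7869

0.7869


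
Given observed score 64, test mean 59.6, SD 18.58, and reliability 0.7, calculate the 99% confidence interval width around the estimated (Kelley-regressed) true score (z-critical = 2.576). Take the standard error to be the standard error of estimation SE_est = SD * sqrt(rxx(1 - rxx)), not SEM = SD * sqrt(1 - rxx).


True score estimate = 0.7*64 + 0.3*59.6 = 62.68
SE_est = SD * sqrt(rxx * (1 - rxx)) = 18.58 * sqrt(0.7 * 0.3) = 18.58 * sqrt(0.21) = 8.514426
CI = T_est +/- z * SE_est, so width = 2 * z * SE_est = 2 * 2.576 * 8.514426
Width = 43.8663

43.8663


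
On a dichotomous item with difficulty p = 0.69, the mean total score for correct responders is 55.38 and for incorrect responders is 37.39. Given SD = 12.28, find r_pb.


q = 1 - p = 0.31
rpb = ((M1 - M0) / SD) * sqrt(p * q)
rpb = ((55.38 - 37.39) / 12.28) * sqrt(0.69 * 0.31)
rpb = 0.6775

0.6775


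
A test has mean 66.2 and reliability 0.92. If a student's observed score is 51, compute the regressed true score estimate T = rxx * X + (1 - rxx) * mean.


T_est = rxx * X + (1 - rxx) * mean
T_est = 0.92 * 51 + 0.08 * 66.2
T_est = 46.92 + 5.296
T_est = 52.216

52.216


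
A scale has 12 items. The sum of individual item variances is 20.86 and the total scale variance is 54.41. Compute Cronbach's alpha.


alpha = (k/(k-1)) * (1 - sum(si^2)/s_total^2)
= (12/11) * (1 - 20.86/54.41)
alpha = 0.6727

0.6727


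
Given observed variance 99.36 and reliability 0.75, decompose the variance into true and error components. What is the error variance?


var_true = rxx * var_obs = 0.75 * 99.36 = 74.52
var_error = var_obs - var_true
var_error = 99.36 - 74.52
var_error = 24.84

24.84


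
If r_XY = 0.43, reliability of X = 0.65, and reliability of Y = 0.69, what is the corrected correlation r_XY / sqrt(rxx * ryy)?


r_corrected = rxy / sqrt(rxx * ryy)
= 0.43 / sqrt(0.65 * 0.69)
= 0.43 / sqrt(0.4485)
= 0.43 / 0.669701
r_corrected = 0.6421

0.6421


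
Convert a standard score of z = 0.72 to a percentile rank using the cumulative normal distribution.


CDF(z) = 0.5 * (1 + erf(z/sqrt(2)))
erf(0.5091) = 0.5285
CDF = 0.7642
Percentile rank = 0.7642 * 100 = 76.42

76.42


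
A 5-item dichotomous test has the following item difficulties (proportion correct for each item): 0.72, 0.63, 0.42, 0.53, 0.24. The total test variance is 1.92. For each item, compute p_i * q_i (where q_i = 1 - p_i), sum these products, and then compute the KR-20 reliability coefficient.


For each item, compute p_i * q_i:
  Item 1: 0.72 * 0.28 = 0.2016
  Item 2: 0.63 * 0.37 = 0.2331
  Item 3: 0.42 * 0.58 = 0.2436
  Item 4: 0.53 * 0.47 = 0.2491
  Item 5: 0.24 * 0.76 = 0.1824
Sum(p_i * q_i) = 0.2016 + 0.2331 + 0.2436 + 0.2491 + 0.1824 = 1.1098
KR-20 = (k/(k-1)) * (1 - Sum(p_i*q_i) / Var_total)
= (5/4) * (1 - 1.1098/1.92)
= 1.25 * 0.422
KR-20 = 0.5275

0.5275


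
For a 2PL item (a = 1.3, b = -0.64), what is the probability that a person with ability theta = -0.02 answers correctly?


a*(theta - b) = 1.3 * (-0.02 - -0.64) = 0.806
exp(-0.806) = 0.4466
P = 1 / (1 + 0.4466)
P = 0.6913

0.6913


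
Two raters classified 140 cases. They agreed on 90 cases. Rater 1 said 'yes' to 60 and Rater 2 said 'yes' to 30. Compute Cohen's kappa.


P_o = 90/140 = 0.642857
P_e = (60*30 + 80*110) / 19600 = 0.540816
kappa = (P_o - P_e) / (1 - P_e)
kappa = (0.642857 - 0.540816) / (1 - 0.540816)
kappa = 0.2222

0.2222


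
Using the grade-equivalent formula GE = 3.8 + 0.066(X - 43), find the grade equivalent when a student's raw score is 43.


raw - median = 43 - 43 = 0
slope * diff = 0.066 * 0 = 0.0
GE = 3.8 + 0.0
GE = 3.8

3.8


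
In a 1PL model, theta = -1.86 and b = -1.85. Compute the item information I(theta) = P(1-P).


P = 1/(1+exp(-(-1.86--1.85))) = 0.4975
I = P*(1-P) = 0.4975 * 0.5025
I = 0.25

0.25


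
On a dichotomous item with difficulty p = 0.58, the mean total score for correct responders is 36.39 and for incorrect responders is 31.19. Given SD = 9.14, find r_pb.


q = 1 - p = 0.42
rpb = ((M1 - M0) / SD) * sqrt(p * q)
rpb = ((36.39 - 31.19) / 9.14) * sqrt(0.58 * 0.42)
rpb = 0.2808

0.2808


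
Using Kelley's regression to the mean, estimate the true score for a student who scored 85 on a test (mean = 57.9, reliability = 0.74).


T_est = rxx * X + (1 - rxx) * mean
T_est = 0.74 * 85 + 0.26 * 57.9
T_est = 62.9 + 15.054
T_est = 77.954

77.954


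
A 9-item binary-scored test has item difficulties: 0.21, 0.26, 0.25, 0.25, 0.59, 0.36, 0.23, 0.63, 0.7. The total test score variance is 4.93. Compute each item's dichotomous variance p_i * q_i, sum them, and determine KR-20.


For each item, compute p_i * q_i:
  Item 1: 0.21 * 0.79 = 0.1659
  Item 2: 0.26 * 0.74 = 0.1924
  Item 3: 0.25 * 0.75 = 0.1875
  Item 4: 0.25 * 0.75 = 0.1875
  Item 5: 0.59 * 0.41 = 0.2419
  Item 6: 0.36 * 0.64 = 0.2304
  Item 7: 0.23 * 0.77 = 0.1771
  Item 8: 0.63 * 0.37 = 0.2331
  Item 9: 0.7 * 0.3 = 0.21
Sum(p_i * q_i) = 0.1659 + 0.1924 + 0.1875 + 0.1875 + 0.2419 + 0.2304 + 0.1771 + 0.2331 + 0.21 = 1.8258
KR-20 = (k/(k-1)) * (1 - Sum(p_i*q_i) / Var_total)
= (9/8) * (1 - 1.8258/4.93)
= 1.125 * 0.6297
KR-20 = 0.7084

0.7084


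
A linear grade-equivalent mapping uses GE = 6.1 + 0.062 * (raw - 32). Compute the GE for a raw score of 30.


raw - median = 30 - 32 = -2
slope * diff = 0.062 * -2 = -0.124
GE = 6.1 + -0.124
GE = 5.976

5.976


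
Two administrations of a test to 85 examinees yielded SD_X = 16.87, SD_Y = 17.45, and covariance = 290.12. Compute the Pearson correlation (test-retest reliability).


r = cov(X,Y) / (SD_X * SD_Y)
r = 290.12 / (16.87 * 17.45)
r = 290.12 / 294.3815
r = 0.9855

0.9855


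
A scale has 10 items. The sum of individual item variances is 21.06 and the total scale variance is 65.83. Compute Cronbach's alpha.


alpha = (k/(k-1)) * (1 - sum(si^2)/s_total^2)
= (10/9) * (1 - 21.06/65.83)
alpha = 0.7557

0.7557


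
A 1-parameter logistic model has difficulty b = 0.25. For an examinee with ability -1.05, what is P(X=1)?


theta - b = -1.05 - 0.25 = -1.3
exp(-(theta - b)) = exp(1.3) = 3.6693
P = 1 / (1 + 3.6693)
P = 0.2142

0.2142


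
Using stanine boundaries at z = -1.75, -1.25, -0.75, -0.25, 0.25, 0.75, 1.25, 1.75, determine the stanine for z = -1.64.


Stanine boundaries: [-1.75, -1.25, -0.75, -0.25, 0.25, 0.75, 1.25, 1.75]
z = -1.64
Check each boundary:
  z >= -1.75 -> could be stanine 2
  z < -1.25
  z < -0.75
  z < -0.25
  z < 0.25
  z < 0.75
  z < 1.25
  z < 1.75
Highest qualifying boundary gives stanine = 2

2


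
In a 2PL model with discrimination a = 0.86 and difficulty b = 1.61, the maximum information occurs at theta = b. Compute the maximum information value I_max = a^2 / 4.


For 2PL, max info at theta = b = 1.61
I_max = a^2 / 4 = 0.86^2 / 4
= 0.7396 / 4
I_max = 0.1849

0.1849


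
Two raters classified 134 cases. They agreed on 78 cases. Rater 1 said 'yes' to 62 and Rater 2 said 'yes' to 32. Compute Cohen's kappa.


P_o = 78/134 = 0.58209
P_e = (62*32 + 72*102) / 17956 = 0.519492
kappa = (P_o - P_e) / (1 - P_e)
kappa = (0.58209 - 0.519492) / (1 - 0.519492)
kappa = 0.1303

0.1303


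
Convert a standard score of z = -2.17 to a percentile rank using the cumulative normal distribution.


CDF(z) = 0.5 * (1 + erf(z/sqrt(2)))
erf(-1.5344) = -0.97
CDF = 0.015
Percentile rank = 0.015 * 100 = 1.5

1.5


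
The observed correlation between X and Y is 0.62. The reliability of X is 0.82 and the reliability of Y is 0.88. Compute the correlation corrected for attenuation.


r_corrected = rxy / sqrt(rxx * ryy)
= 0.62 / sqrt(0.82 * 0.88)
= 0.62 / sqrt(0.7216)
= 0.62 / 0.84947
r_corrected = 0.7299

0.7299


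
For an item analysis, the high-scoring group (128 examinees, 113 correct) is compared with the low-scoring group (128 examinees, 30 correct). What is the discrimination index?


p_upper = 113/128 = 0.8828
p_lower = 30/128 = 0.2344
D = 0.8828 - 0.2344 = 0.6484

0.6484


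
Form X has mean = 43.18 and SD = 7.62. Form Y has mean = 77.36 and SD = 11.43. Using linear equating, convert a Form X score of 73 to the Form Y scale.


slope = SD_Y / SD_X = 11.43 / 7.62 ~ 1.5
intercept = mean_Y - slope * mean_X = 77.36 - (11.43 / 7.62) * 43.18 ~ 12.59
Y = slope * X + intercept. To avoid rounding drift from the rounded slope/intercept, evaluate the equivalent form Y = mean_Y + SD_Y * (X - mean_X) / SD_X at full precision:
Y = 77.36 + 11.43 * (73 - 43.18) / 7.62
Y = 77.36 + 11.43 * 29.82 / 7.62
Y = 77.36 + 340.8426 / 7.62
Y = 77.36 + 44.73
Y = 122.09

122.09


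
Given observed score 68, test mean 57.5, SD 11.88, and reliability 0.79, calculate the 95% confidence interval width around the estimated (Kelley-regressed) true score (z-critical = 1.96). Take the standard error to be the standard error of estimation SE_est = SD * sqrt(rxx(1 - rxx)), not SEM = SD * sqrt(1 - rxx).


True score estimate = 0.79*68 + 0.21*57.5 = 65.795
SE_est = SD * sqrt(rxx * (1 - rxx)) = 11.88 * sqrt(0.79 * 0.21) = 11.88 * sqrt(0.1659) = 4.838822
CI = T_est +/- z * SE_est, so width = 2 * z * SE_est = 2 * 1.96 * 4.838822
Width = 18.9682

18.9682


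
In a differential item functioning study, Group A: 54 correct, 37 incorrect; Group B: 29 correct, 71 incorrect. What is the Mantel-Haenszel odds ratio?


Odds_A = 54/37 = 1.4595
Odds_B = 29/71 = 0.4085
OR = Odds_A / Odds_B = 1.4595 / 0.4085
Exactly, OR = (54 * 71) / (37 * 29) = 3834 / 1073
OR = 3.5732

3.5732


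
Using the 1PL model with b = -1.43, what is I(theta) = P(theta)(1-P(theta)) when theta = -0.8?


P = 1/(1+exp(-(-0.8--1.43))) = 0.6525
I = P*(1-P) = 0.6525 * 0.3475
I = 0.2267

0.2267


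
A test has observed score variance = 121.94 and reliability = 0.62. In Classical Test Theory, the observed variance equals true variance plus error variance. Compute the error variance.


var_true = rxx * var_obs = 0.62 * 121.94 = 75.6028
var_error = var_obs - var_true
var_error = 121.94 - 75.6028
var_error = 46.3372

46.3372


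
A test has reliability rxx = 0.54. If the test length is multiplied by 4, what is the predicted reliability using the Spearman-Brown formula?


r_new = (n * rxx) / (1 + (n-1) * rxx)
r_new = (4 * 0.54) / (1 + 3 * 0.54)
r_new = 2.16 / 2.62
r_new = 0.8244

0.8244


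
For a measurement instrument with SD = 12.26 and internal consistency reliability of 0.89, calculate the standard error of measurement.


SEM = SD * sqrt(1 - rxx)
SEM = 12.26 * sqrt(1 - 0.89)
SEM = 12.26 * sqrt(0.11) = 12.26 * 0.331662
SEM = 4.0662

4.0662


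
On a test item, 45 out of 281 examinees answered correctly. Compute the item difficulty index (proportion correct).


Item difficulty p = number correct / total examinees
p = 45 / 281
p = 0.1601

0.1601


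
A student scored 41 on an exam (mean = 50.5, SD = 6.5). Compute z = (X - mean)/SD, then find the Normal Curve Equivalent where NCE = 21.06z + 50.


z = (X - mean) / SD = (41 - 50.5) / 6.5
z = -9.5 / 6.5
z = -1.4615
NCE = NCE = 21.06z + 50
Carry z at full precision (z = -9.5 / 6.5) into the conversion:
NCE = 21.06 * (-9.5 / 6.5) + 50 = -200.07 / 6.5 + 50
NCE = -30.78 + 50
NCE = 19.22

19.22


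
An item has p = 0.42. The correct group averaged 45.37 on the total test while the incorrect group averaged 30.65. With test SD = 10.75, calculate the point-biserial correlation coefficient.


q = 1 - p = 0.58
rpb = ((M1 - M0) / SD) * sqrt(p * q)
rpb = ((45.37 - 30.65) / 10.75) * sqrt(0.42 * 0.58)
rpb = 0.6758

0.6758


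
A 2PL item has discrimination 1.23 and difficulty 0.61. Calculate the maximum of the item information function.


For 2PL, max info at theta = b = 0.61
I_max = a^2 / 4 = 1.23^2 / 4
= 1.5129 / 4
I_max = 0.3782

0.3782


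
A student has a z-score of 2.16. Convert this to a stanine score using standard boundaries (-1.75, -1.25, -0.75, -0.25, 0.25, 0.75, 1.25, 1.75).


Stanine boundaries: [-1.75, -1.25, -0.75, -0.25, 0.25, 0.75, 1.25, 1.75]
z = 2.16
Check each boundary:
  z >= -1.75 -> could be stanine 2
  z >= -1.25 -> could be stanine 3
  z >= -0.75 -> could be stanine 4
  z >= -0.25 -> could be stanine 5
  z >= 0.25 -> could be stanine 6
  z >= 0.75 -> could be stanine 7
  z >= 1.25 -> could be stanine 8
  z >= 1.75 -> could be stanine 9
Highest qualifying boundary gives stanine = 9

9


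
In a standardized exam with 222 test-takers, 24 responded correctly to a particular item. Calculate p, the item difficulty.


Item difficulty p = number correct / total examinees
p = 24 / 222
p = 0.1081

0.1081


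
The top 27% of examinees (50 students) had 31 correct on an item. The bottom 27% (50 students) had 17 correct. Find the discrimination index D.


p_upper = 31/50 = 0.62
p_lower = 17/50 = 0.34
D = 0.62 - 0.34 = 0.28

0.28


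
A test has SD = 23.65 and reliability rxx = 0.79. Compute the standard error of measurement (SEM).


SEM = SD * sqrt(1 - rxx)
SEM = 23.65 * sqrt(1 - 0.79)
SEM = 23.65 * sqrt(0.21) = 23.65 * 0.458258
SEM = 10.8378

10.8378


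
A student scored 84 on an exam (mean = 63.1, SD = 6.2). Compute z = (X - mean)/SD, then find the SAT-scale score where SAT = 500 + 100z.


z = (X - mean) / SD = (84 - 63.1) / 6.2
z = 20.9 / 6.2
z = 3.371
SAT-scale = SAT = 500 + 100z
Carry z at full precision (z = 20.9 / 6.2) into the conversion:
SAT-scale = 500 + 100 * (20.9 / 6.2) = 500 + 2090 / 6.2
SAT-scale = 500 + 337.0968
SAT-scale = 837.0968

837.0968


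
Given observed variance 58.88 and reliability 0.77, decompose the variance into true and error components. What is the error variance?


var_true = rxx * var_obs = 0.77 * 58.88 = 45.3376
var_error = var_obs - var_true
var_error = 58.88 - 45.3376
var_error = 13.5424

13.5424


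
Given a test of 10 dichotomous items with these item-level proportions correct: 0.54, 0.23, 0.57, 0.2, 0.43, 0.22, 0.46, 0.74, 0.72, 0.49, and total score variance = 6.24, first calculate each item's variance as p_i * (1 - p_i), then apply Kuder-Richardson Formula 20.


For each item, compute p_i * q_i:
  Item 1: 0.54 * 0.46 = 0.2484
  Item 2: 0.23 * 0.77 = 0.1771
  Item 3: 0.57 * 0.43 = 0.2451
  Item 4: 0.2 * 0.8 = 0.16
  Item 5: 0.43 * 0.57 = 0.2451
  Item 6: 0.22 * 0.78 = 0.1716
  Item 7: 0.46 * 0.54 = 0.2484
  Item 8: 0.74 * 0.26 = 0.1924
  Item 9: 0.72 * 0.28 = 0.2016
  Item 10: 0.49 * 0.51 = 0.2499
Sum(p_i * q_i) = 0.2484 + 0.1771 + 0.2451 + 0.16 + 0.2451 + 0.1716 + 0.2484 + 0.1924 + 0.2016 + 0.2499 = 2.1396
KR-20 = (k/(k-1)) * (1 - Sum(p_i*q_i) / Var_total)
= (10/9) * (1 - 2.1396/6.24)
= 1.1111 * 0.6571
KR-20 = 0.7301

0.7301
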